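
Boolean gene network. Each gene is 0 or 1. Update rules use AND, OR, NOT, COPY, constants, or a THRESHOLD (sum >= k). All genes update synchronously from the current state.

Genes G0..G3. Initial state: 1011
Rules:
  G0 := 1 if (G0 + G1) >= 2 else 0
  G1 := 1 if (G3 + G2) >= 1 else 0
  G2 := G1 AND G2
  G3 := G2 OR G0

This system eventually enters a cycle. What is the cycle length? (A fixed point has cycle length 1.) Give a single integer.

Answer: 1

Derivation:
Step 0: 1011
Step 1: G0=(1+0>=2)=0 G1=(1+1>=1)=1 G2=G1&G2=0&1=0 G3=G2|G0=1|1=1 -> 0101
Step 2: G0=(0+1>=2)=0 G1=(1+0>=1)=1 G2=G1&G2=1&0=0 G3=G2|G0=0|0=0 -> 0100
Step 3: G0=(0+1>=2)=0 G1=(0+0>=1)=0 G2=G1&G2=1&0=0 G3=G2|G0=0|0=0 -> 0000
Step 4: G0=(0+0>=2)=0 G1=(0+0>=1)=0 G2=G1&G2=0&0=0 G3=G2|G0=0|0=0 -> 0000
State from step 4 equals state from step 3 -> cycle length 1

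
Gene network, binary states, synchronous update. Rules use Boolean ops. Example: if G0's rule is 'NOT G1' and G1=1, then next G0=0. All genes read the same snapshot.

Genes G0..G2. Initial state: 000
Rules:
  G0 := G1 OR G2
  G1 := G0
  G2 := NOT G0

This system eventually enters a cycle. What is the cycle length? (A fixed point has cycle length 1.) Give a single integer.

Answer: 1

Derivation:
Step 0: 000
Step 1: G0=G1|G2=0|0=0 G1=G0=0 G2=NOT G0=NOT 0=1 -> 001
Step 2: G0=G1|G2=0|1=1 G1=G0=0 G2=NOT G0=NOT 0=1 -> 101
Step 3: G0=G1|G2=0|1=1 G1=G0=1 G2=NOT G0=NOT 1=0 -> 110
Step 4: G0=G1|G2=1|0=1 G1=G0=1 G2=NOT G0=NOT 1=0 -> 110
State from step 4 equals state from step 3 -> cycle length 1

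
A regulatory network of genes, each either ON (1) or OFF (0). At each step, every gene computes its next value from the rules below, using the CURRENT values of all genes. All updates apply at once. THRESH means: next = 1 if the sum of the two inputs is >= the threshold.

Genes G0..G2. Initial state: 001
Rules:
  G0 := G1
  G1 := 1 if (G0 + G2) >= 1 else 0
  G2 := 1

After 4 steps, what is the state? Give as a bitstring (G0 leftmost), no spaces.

Step 1: G0=G1=0 G1=(0+1>=1)=1 G2=1(const) -> 011
Step 2: G0=G1=1 G1=(0+1>=1)=1 G2=1(const) -> 111
Step 3: G0=G1=1 G1=(1+1>=1)=1 G2=1(const) -> 111
Step 4: G0=G1=1 G1=(1+1>=1)=1 G2=1(const) -> 111

111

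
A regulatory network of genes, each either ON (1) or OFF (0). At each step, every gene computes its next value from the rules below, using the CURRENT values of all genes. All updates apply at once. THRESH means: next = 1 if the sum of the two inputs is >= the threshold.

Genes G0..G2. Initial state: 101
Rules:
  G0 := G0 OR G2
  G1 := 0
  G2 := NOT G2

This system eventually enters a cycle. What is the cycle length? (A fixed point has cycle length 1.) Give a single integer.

Answer: 2

Derivation:
Step 0: 101
Step 1: G0=G0|G2=1|1=1 G1=0(const) G2=NOT G2=NOT 1=0 -> 100
Step 2: G0=G0|G2=1|0=1 G1=0(const) G2=NOT G2=NOT 0=1 -> 101
State from step 2 equals state from step 0 -> cycle length 2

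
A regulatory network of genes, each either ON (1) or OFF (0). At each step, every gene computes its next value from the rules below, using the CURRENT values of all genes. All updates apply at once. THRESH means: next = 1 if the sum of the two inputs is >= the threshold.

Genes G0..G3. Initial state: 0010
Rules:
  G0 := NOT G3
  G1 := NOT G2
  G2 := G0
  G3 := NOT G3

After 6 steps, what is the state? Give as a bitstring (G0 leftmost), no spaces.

Step 1: G0=NOT G3=NOT 0=1 G1=NOT G2=NOT 1=0 G2=G0=0 G3=NOT G3=NOT 0=1 -> 1001
Step 2: G0=NOT G3=NOT 1=0 G1=NOT G2=NOT 0=1 G2=G0=1 G3=NOT G3=NOT 1=0 -> 0110
Step 3: G0=NOT G3=NOT 0=1 G1=NOT G2=NOT 1=0 G2=G0=0 G3=NOT G3=NOT 0=1 -> 1001
Step 4: G0=NOT G3=NOT 1=0 G1=NOT G2=NOT 0=1 G2=G0=1 G3=NOT G3=NOT 1=0 -> 0110
Step 5: G0=NOT G3=NOT 0=1 G1=NOT G2=NOT 1=0 G2=G0=0 G3=NOT G3=NOT 0=1 -> 1001
Step 6: G0=NOT G3=NOT 1=0 G1=NOT G2=NOT 0=1 G2=G0=1 G3=NOT G3=NOT 1=0 -> 0110

0110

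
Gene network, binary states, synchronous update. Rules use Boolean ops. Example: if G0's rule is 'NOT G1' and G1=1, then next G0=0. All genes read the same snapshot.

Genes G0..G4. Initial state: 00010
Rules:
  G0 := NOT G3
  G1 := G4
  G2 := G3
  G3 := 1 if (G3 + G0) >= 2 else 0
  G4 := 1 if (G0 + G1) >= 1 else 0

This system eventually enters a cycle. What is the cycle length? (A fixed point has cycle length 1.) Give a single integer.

Answer: 1

Derivation:
Step 0: 00010
Step 1: G0=NOT G3=NOT 1=0 G1=G4=0 G2=G3=1 G3=(1+0>=2)=0 G4=(0+0>=1)=0 -> 00100
Step 2: G0=NOT G3=NOT 0=1 G1=G4=0 G2=G3=0 G3=(0+0>=2)=0 G4=(0+0>=1)=0 -> 10000
Step 3: G0=NOT G3=NOT 0=1 G1=G4=0 G2=G3=0 G3=(0+1>=2)=0 G4=(1+0>=1)=1 -> 10001
Step 4: G0=NOT G3=NOT 0=1 G1=G4=1 G2=G3=0 G3=(0+1>=2)=0 G4=(1+0>=1)=1 -> 11001
Step 5: G0=NOT G3=NOT 0=1 G1=G4=1 G2=G3=0 G3=(0+1>=2)=0 G4=(1+1>=1)=1 -> 11001
State from step 5 equals state from step 4 -> cycle length 1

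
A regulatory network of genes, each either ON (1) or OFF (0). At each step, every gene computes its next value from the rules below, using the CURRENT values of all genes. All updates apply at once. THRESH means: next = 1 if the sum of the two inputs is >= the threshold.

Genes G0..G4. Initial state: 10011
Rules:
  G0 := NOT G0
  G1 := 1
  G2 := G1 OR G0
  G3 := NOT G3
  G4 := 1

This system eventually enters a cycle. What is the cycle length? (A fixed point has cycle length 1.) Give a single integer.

Step 0: 10011
Step 1: G0=NOT G0=NOT 1=0 G1=1(const) G2=G1|G0=0|1=1 G3=NOT G3=NOT 1=0 G4=1(const) -> 01101
Step 2: G0=NOT G0=NOT 0=1 G1=1(const) G2=G1|G0=1|0=1 G3=NOT G3=NOT 0=1 G4=1(const) -> 11111
Step 3: G0=NOT G0=NOT 1=0 G1=1(const) G2=G1|G0=1|1=1 G3=NOT G3=NOT 1=0 G4=1(const) -> 01101
State from step 3 equals state from step 1 -> cycle length 2

Answer: 2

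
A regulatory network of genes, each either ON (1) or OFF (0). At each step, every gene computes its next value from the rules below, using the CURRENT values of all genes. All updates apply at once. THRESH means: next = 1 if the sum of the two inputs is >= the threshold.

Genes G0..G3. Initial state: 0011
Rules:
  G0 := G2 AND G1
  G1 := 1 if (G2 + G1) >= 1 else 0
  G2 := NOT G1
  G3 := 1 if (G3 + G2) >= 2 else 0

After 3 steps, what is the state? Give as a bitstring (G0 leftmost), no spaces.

Step 1: G0=G2&G1=1&0=0 G1=(1+0>=1)=1 G2=NOT G1=NOT 0=1 G3=(1+1>=2)=1 -> 0111
Step 2: G0=G2&G1=1&1=1 G1=(1+1>=1)=1 G2=NOT G1=NOT 1=0 G3=(1+1>=2)=1 -> 1101
Step 3: G0=G2&G1=0&1=0 G1=(0+1>=1)=1 G2=NOT G1=NOT 1=0 G3=(1+0>=2)=0 -> 0100

0100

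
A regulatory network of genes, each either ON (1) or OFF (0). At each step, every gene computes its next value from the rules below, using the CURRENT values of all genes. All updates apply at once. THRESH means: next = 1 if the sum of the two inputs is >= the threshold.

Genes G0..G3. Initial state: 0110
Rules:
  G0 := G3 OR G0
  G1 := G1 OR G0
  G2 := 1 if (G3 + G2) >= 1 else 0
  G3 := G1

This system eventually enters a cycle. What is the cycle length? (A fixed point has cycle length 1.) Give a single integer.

Step 0: 0110
Step 1: G0=G3|G0=0|0=0 G1=G1|G0=1|0=1 G2=(0+1>=1)=1 G3=G1=1 -> 0111
Step 2: G0=G3|G0=1|0=1 G1=G1|G0=1|0=1 G2=(1+1>=1)=1 G3=G1=1 -> 1111
Step 3: G0=G3|G0=1|1=1 G1=G1|G0=1|1=1 G2=(1+1>=1)=1 G3=G1=1 -> 1111
State from step 3 equals state from step 2 -> cycle length 1

Answer: 1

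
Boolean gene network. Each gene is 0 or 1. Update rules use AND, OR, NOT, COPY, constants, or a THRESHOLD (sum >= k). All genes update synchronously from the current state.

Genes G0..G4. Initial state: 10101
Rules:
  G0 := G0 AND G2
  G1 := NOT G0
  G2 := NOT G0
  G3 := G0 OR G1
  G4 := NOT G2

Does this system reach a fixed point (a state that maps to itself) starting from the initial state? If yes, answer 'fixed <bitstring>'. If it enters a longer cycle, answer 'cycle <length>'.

Answer: fixed 01110

Derivation:
Step 0: 10101
Step 1: G0=G0&G2=1&1=1 G1=NOT G0=NOT 1=0 G2=NOT G0=NOT 1=0 G3=G0|G1=1|0=1 G4=NOT G2=NOT 1=0 -> 10010
Step 2: G0=G0&G2=1&0=0 G1=NOT G0=NOT 1=0 G2=NOT G0=NOT 1=0 G3=G0|G1=1|0=1 G4=NOT G2=NOT 0=1 -> 00011
Step 3: G0=G0&G2=0&0=0 G1=NOT G0=NOT 0=1 G2=NOT G0=NOT 0=1 G3=G0|G1=0|0=0 G4=NOT G2=NOT 0=1 -> 01101
Step 4: G0=G0&G2=0&1=0 G1=NOT G0=NOT 0=1 G2=NOT G0=NOT 0=1 G3=G0|G1=0|1=1 G4=NOT G2=NOT 1=0 -> 01110
Step 5: G0=G0&G2=0&1=0 G1=NOT G0=NOT 0=1 G2=NOT G0=NOT 0=1 G3=G0|G1=0|1=1 G4=NOT G2=NOT 1=0 -> 01110
Fixed point reached at step 4: 01110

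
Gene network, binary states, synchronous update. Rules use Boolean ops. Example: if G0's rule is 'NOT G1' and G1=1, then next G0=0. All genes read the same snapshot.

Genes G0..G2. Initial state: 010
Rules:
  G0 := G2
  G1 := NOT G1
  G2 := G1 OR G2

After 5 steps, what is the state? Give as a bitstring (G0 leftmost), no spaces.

Step 1: G0=G2=0 G1=NOT G1=NOT 1=0 G2=G1|G2=1|0=1 -> 001
Step 2: G0=G2=1 G1=NOT G1=NOT 0=1 G2=G1|G2=0|1=1 -> 111
Step 3: G0=G2=1 G1=NOT G1=NOT 1=0 G2=G1|G2=1|1=1 -> 101
Step 4: G0=G2=1 G1=NOT G1=NOT 0=1 G2=G1|G2=0|1=1 -> 111
Step 5: G0=G2=1 G1=NOT G1=NOT 1=0 G2=G1|G2=1|1=1 -> 101

101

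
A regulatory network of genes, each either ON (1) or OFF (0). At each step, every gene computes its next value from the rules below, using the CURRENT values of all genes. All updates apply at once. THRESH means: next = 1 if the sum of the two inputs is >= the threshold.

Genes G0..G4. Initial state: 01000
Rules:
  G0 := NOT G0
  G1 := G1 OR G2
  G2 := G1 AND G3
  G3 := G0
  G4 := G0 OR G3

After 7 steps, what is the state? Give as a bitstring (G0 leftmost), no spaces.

Step 1: G0=NOT G0=NOT 0=1 G1=G1|G2=1|0=1 G2=G1&G3=1&0=0 G3=G0=0 G4=G0|G3=0|0=0 -> 11000
Step 2: G0=NOT G0=NOT 1=0 G1=G1|G2=1|0=1 G2=G1&G3=1&0=0 G3=G0=1 G4=G0|G3=1|0=1 -> 01011
Step 3: G0=NOT G0=NOT 0=1 G1=G1|G2=1|0=1 G2=G1&G3=1&1=1 G3=G0=0 G4=G0|G3=0|1=1 -> 11101
Step 4: G0=NOT G0=NOT 1=0 G1=G1|G2=1|1=1 G2=G1&G3=1&0=0 G3=G0=1 G4=G0|G3=1|0=1 -> 01011
Step 5: G0=NOT G0=NOT 0=1 G1=G1|G2=1|0=1 G2=G1&G3=1&1=1 G3=G0=0 G4=G0|G3=0|1=1 -> 11101
Step 6: G0=NOT G0=NOT 1=0 G1=G1|G2=1|1=1 G2=G1&G3=1&0=0 G3=G0=1 G4=G0|G3=1|0=1 -> 01011
Step 7: G0=NOT G0=NOT 0=1 G1=G1|G2=1|0=1 G2=G1&G3=1&1=1 G3=G0=0 G4=G0|G3=0|1=1 -> 11101

11101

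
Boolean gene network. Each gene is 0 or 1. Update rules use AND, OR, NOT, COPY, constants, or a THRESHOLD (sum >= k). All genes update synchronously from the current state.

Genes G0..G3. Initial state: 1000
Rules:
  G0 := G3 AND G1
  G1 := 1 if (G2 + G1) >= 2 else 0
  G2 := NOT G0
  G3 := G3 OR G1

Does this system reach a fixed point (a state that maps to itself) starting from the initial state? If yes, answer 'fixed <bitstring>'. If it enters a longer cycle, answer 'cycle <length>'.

Answer: fixed 0010

Derivation:
Step 0: 1000
Step 1: G0=G3&G1=0&0=0 G1=(0+0>=2)=0 G2=NOT G0=NOT 1=0 G3=G3|G1=0|0=0 -> 0000
Step 2: G0=G3&G1=0&0=0 G1=(0+0>=2)=0 G2=NOT G0=NOT 0=1 G3=G3|G1=0|0=0 -> 0010
Step 3: G0=G3&G1=0&0=0 G1=(1+0>=2)=0 G2=NOT G0=NOT 0=1 G3=G3|G1=0|0=0 -> 0010
Fixed point reached at step 2: 0010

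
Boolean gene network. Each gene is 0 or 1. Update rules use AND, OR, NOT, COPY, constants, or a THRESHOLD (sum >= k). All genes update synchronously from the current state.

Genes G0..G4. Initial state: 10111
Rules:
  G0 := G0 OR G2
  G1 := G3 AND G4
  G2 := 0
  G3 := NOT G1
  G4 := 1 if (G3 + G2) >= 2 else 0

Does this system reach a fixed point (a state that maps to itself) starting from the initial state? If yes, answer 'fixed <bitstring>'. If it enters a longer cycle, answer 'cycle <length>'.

Step 0: 10111
Step 1: G0=G0|G2=1|1=1 G1=G3&G4=1&1=1 G2=0(const) G3=NOT G1=NOT 0=1 G4=(1+1>=2)=1 -> 11011
Step 2: G0=G0|G2=1|0=1 G1=G3&G4=1&1=1 G2=0(const) G3=NOT G1=NOT 1=0 G4=(1+0>=2)=0 -> 11000
Step 3: G0=G0|G2=1|0=1 G1=G3&G4=0&0=0 G2=0(const) G3=NOT G1=NOT 1=0 G4=(0+0>=2)=0 -> 10000
Step 4: G0=G0|G2=1|0=1 G1=G3&G4=0&0=0 G2=0(const) G3=NOT G1=NOT 0=1 G4=(0+0>=2)=0 -> 10010
Step 5: G0=G0|G2=1|0=1 G1=G3&G4=1&0=0 G2=0(const) G3=NOT G1=NOT 0=1 G4=(1+0>=2)=0 -> 10010
Fixed point reached at step 4: 10010

Answer: fixed 10010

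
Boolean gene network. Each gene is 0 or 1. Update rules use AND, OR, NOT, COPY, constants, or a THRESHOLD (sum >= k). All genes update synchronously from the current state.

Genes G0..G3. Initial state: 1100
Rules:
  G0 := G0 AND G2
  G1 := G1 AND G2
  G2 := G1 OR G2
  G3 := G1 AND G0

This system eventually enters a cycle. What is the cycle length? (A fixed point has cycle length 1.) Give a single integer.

Answer: 1

Derivation:
Step 0: 1100
Step 1: G0=G0&G2=1&0=0 G1=G1&G2=1&0=0 G2=G1|G2=1|0=1 G3=G1&G0=1&1=1 -> 0011
Step 2: G0=G0&G2=0&1=0 G1=G1&G2=0&1=0 G2=G1|G2=0|1=1 G3=G1&G0=0&0=0 -> 0010
Step 3: G0=G0&G2=0&1=0 G1=G1&G2=0&1=0 G2=G1|G2=0|1=1 G3=G1&G0=0&0=0 -> 0010
State from step 3 equals state from step 2 -> cycle length 1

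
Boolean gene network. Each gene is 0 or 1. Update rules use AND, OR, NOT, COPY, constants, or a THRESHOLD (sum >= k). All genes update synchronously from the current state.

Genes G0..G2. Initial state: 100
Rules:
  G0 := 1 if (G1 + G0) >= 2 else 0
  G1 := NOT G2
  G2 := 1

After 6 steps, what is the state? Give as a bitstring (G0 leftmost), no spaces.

Step 1: G0=(0+1>=2)=0 G1=NOT G2=NOT 0=1 G2=1(const) -> 011
Step 2: G0=(1+0>=2)=0 G1=NOT G2=NOT 1=0 G2=1(const) -> 001
Step 3: G0=(0+0>=2)=0 G1=NOT G2=NOT 1=0 G2=1(const) -> 001
Step 4: G0=(0+0>=2)=0 G1=NOT G2=NOT 1=0 G2=1(const) -> 001
Step 5: G0=(0+0>=2)=0 G1=NOT G2=NOT 1=0 G2=1(const) -> 001
Step 6: G0=(0+0>=2)=0 G1=NOT G2=NOT 1=0 G2=1(const) -> 001

001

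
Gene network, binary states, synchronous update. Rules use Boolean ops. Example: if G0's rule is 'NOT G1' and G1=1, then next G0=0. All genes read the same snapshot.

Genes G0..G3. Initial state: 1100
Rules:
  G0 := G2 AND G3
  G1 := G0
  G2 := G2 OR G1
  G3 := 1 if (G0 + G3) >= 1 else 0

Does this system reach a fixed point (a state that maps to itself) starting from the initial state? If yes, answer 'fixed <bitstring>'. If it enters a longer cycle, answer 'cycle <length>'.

Answer: fixed 1111

Derivation:
Step 0: 1100
Step 1: G0=G2&G3=0&0=0 G1=G0=1 G2=G2|G1=0|1=1 G3=(1+0>=1)=1 -> 0111
Step 2: G0=G2&G3=1&1=1 G1=G0=0 G2=G2|G1=1|1=1 G3=(0+1>=1)=1 -> 1011
Step 3: G0=G2&G3=1&1=1 G1=G0=1 G2=G2|G1=1|0=1 G3=(1+1>=1)=1 -> 1111
Step 4: G0=G2&G3=1&1=1 G1=G0=1 G2=G2|G1=1|1=1 G3=(1+1>=1)=1 -> 1111
Fixed point reached at step 3: 1111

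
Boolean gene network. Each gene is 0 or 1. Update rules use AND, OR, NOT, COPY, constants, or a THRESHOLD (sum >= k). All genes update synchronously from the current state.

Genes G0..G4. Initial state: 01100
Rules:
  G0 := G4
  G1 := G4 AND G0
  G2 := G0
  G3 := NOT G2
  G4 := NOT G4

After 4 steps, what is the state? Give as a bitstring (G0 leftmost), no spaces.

Step 1: G0=G4=0 G1=G4&G0=0&0=0 G2=G0=0 G3=NOT G2=NOT 1=0 G4=NOT G4=NOT 0=1 -> 00001
Step 2: G0=G4=1 G1=G4&G0=1&0=0 G2=G0=0 G3=NOT G2=NOT 0=1 G4=NOT G4=NOT 1=0 -> 10010
Step 3: G0=G4=0 G1=G4&G0=0&1=0 G2=G0=1 G3=NOT G2=NOT 0=1 G4=NOT G4=NOT 0=1 -> 00111
Step 4: G0=G4=1 G1=G4&G0=1&0=0 G2=G0=0 G3=NOT G2=NOT 1=0 G4=NOT G4=NOT 1=0 -> 10000

10000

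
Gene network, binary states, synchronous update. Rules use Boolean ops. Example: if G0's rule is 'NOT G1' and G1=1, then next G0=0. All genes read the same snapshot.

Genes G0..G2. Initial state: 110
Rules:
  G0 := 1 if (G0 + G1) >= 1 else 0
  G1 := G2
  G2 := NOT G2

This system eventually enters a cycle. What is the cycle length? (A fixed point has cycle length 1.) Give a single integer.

Answer: 2

Derivation:
Step 0: 110
Step 1: G0=(1+1>=1)=1 G1=G2=0 G2=NOT G2=NOT 0=1 -> 101
Step 2: G0=(1+0>=1)=1 G1=G2=1 G2=NOT G2=NOT 1=0 -> 110
State from step 2 equals state from step 0 -> cycle length 2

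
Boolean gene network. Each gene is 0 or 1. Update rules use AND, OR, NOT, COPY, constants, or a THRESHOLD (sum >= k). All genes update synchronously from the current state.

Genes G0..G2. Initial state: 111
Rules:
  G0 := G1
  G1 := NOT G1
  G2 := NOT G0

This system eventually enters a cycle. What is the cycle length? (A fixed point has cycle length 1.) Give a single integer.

Step 0: 111
Step 1: G0=G1=1 G1=NOT G1=NOT 1=0 G2=NOT G0=NOT 1=0 -> 100
Step 2: G0=G1=0 G1=NOT G1=NOT 0=1 G2=NOT G0=NOT 1=0 -> 010
Step 3: G0=G1=1 G1=NOT G1=NOT 1=0 G2=NOT G0=NOT 0=1 -> 101
Step 4: G0=G1=0 G1=NOT G1=NOT 0=1 G2=NOT G0=NOT 1=0 -> 010
State from step 4 equals state from step 2 -> cycle length 2

Answer: 2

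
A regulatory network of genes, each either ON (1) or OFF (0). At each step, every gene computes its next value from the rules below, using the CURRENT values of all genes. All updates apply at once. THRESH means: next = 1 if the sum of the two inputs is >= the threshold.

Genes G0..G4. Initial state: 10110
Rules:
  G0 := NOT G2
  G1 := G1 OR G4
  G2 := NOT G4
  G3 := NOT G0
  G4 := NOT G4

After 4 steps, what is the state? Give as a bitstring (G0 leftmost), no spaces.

Step 1: G0=NOT G2=NOT 1=0 G1=G1|G4=0|0=0 G2=NOT G4=NOT 0=1 G3=NOT G0=NOT 1=0 G4=NOT G4=NOT 0=1 -> 00101
Step 2: G0=NOT G2=NOT 1=0 G1=G1|G4=0|1=1 G2=NOT G4=NOT 1=0 G3=NOT G0=NOT 0=1 G4=NOT G4=NOT 1=0 -> 01010
Step 3: G0=NOT G2=NOT 0=1 G1=G1|G4=1|0=1 G2=NOT G4=NOT 0=1 G3=NOT G0=NOT 0=1 G4=NOT G4=NOT 0=1 -> 11111
Step 4: G0=NOT G2=NOT 1=0 G1=G1|G4=1|1=1 G2=NOT G4=NOT 1=0 G3=NOT G0=NOT 1=0 G4=NOT G4=NOT 1=0 -> 01000

01000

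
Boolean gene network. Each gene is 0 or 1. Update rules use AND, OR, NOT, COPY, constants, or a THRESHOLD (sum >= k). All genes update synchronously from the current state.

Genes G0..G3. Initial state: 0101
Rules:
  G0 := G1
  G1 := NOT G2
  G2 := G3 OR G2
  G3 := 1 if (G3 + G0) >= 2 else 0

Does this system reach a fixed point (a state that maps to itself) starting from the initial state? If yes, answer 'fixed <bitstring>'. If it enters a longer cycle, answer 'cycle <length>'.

Step 0: 0101
Step 1: G0=G1=1 G1=NOT G2=NOT 0=1 G2=G3|G2=1|0=1 G3=(1+0>=2)=0 -> 1110
Step 2: G0=G1=1 G1=NOT G2=NOT 1=0 G2=G3|G2=0|1=1 G3=(0+1>=2)=0 -> 1010
Step 3: G0=G1=0 G1=NOT G2=NOT 1=0 G2=G3|G2=0|1=1 G3=(0+1>=2)=0 -> 0010
Step 4: G0=G1=0 G1=NOT G2=NOT 1=0 G2=G3|G2=0|1=1 G3=(0+0>=2)=0 -> 0010
Fixed point reached at step 3: 0010

Answer: fixed 0010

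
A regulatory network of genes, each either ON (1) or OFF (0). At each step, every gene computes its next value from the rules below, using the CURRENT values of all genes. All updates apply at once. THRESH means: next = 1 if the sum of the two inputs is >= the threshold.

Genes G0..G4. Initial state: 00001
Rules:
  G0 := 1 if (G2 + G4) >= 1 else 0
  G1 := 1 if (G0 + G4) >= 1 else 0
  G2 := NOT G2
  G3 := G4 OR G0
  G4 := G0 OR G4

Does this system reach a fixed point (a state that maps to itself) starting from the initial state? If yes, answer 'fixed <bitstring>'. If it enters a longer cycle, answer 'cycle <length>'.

Step 0: 00001
Step 1: G0=(0+1>=1)=1 G1=(0+1>=1)=1 G2=NOT G2=NOT 0=1 G3=G4|G0=1|0=1 G4=G0|G4=0|1=1 -> 11111
Step 2: G0=(1+1>=1)=1 G1=(1+1>=1)=1 G2=NOT G2=NOT 1=0 G3=G4|G0=1|1=1 G4=G0|G4=1|1=1 -> 11011
Step 3: G0=(0+1>=1)=1 G1=(1+1>=1)=1 G2=NOT G2=NOT 0=1 G3=G4|G0=1|1=1 G4=G0|G4=1|1=1 -> 11111
Cycle of length 2 starting at step 1 -> no fixed point

Answer: cycle 2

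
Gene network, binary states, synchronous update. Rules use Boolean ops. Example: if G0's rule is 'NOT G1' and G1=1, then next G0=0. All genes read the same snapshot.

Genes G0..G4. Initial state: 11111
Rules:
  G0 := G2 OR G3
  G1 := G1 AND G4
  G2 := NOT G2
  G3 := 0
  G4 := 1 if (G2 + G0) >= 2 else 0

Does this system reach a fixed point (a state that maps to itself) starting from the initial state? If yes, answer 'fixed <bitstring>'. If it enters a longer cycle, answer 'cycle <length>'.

Answer: cycle 2

Derivation:
Step 0: 11111
Step 1: G0=G2|G3=1|1=1 G1=G1&G4=1&1=1 G2=NOT G2=NOT 1=0 G3=0(const) G4=(1+1>=2)=1 -> 11001
Step 2: G0=G2|G3=0|0=0 G1=G1&G4=1&1=1 G2=NOT G2=NOT 0=1 G3=0(const) G4=(0+1>=2)=0 -> 01100
Step 3: G0=G2|G3=1|0=1 G1=G1&G4=1&0=0 G2=NOT G2=NOT 1=0 G3=0(const) G4=(1+0>=2)=0 -> 10000
Step 4: G0=G2|G3=0|0=0 G1=G1&G4=0&0=0 G2=NOT G2=NOT 0=1 G3=0(const) G4=(0+1>=2)=0 -> 00100
Step 5: G0=G2|G3=1|0=1 G1=G1&G4=0&0=0 G2=NOT G2=NOT 1=0 G3=0(const) G4=(1+0>=2)=0 -> 10000
Cycle of length 2 starting at step 3 -> no fixed point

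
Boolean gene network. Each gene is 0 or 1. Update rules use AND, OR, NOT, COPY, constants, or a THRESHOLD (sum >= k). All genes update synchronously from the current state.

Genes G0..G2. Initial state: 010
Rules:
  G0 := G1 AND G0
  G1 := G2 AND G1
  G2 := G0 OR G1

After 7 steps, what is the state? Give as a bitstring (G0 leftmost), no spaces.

Step 1: G0=G1&G0=1&0=0 G1=G2&G1=0&1=0 G2=G0|G1=0|1=1 -> 001
Step 2: G0=G1&G0=0&0=0 G1=G2&G1=1&0=0 G2=G0|G1=0|0=0 -> 000
Step 3: G0=G1&G0=0&0=0 G1=G2&G1=0&0=0 G2=G0|G1=0|0=0 -> 000
Step 4: G0=G1&G0=0&0=0 G1=G2&G1=0&0=0 G2=G0|G1=0|0=0 -> 000
Step 5: G0=G1&G0=0&0=0 G1=G2&G1=0&0=0 G2=G0|G1=0|0=0 -> 000
Step 6: G0=G1&G0=0&0=0 G1=G2&G1=0&0=0 G2=G0|G1=0|0=0 -> 000
Step 7: G0=G1&G0=0&0=0 G1=G2&G1=0&0=0 G2=G0|G1=0|0=0 -> 000

000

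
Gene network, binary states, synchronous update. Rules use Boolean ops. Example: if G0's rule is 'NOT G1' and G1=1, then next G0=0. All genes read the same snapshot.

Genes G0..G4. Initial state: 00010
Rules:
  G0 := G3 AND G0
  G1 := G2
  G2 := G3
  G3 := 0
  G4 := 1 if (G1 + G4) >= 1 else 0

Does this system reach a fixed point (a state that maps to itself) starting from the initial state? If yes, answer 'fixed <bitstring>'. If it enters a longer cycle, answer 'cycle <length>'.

Answer: fixed 00001

Derivation:
Step 0: 00010
Step 1: G0=G3&G0=1&0=0 G1=G2=0 G2=G3=1 G3=0(const) G4=(0+0>=1)=0 -> 00100
Step 2: G0=G3&G0=0&0=0 G1=G2=1 G2=G3=0 G3=0(const) G4=(0+0>=1)=0 -> 01000
Step 3: G0=G3&G0=0&0=0 G1=G2=0 G2=G3=0 G3=0(const) G4=(1+0>=1)=1 -> 00001
Step 4: G0=G3&G0=0&0=0 G1=G2=0 G2=G3=0 G3=0(const) G4=(0+1>=1)=1 -> 00001
Fixed point reached at step 3: 00001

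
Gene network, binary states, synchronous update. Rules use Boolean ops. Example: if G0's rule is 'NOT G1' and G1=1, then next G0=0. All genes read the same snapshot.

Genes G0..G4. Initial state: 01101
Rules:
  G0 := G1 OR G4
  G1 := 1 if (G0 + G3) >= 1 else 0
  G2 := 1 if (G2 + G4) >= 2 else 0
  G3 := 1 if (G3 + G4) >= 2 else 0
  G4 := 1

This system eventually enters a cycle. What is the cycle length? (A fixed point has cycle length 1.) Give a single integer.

Answer: 1

Derivation:
Step 0: 01101
Step 1: G0=G1|G4=1|1=1 G1=(0+0>=1)=0 G2=(1+1>=2)=1 G3=(0+1>=2)=0 G4=1(const) -> 10101
Step 2: G0=G1|G4=0|1=1 G1=(1+0>=1)=1 G2=(1+1>=2)=1 G3=(0+1>=2)=0 G4=1(const) -> 11101
Step 3: G0=G1|G4=1|1=1 G1=(1+0>=1)=1 G2=(1+1>=2)=1 G3=(0+1>=2)=0 G4=1(const) -> 11101
State from step 3 equals state from step 2 -> cycle length 1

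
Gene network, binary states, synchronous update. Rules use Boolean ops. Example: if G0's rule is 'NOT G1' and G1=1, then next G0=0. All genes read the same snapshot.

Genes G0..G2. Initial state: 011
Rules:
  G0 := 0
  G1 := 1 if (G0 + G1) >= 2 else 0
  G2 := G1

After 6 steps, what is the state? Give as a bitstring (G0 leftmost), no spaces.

Step 1: G0=0(const) G1=(0+1>=2)=0 G2=G1=1 -> 001
Step 2: G0=0(const) G1=(0+0>=2)=0 G2=G1=0 -> 000
Step 3: G0=0(const) G1=(0+0>=2)=0 G2=G1=0 -> 000
Step 4: G0=0(const) G1=(0+0>=2)=0 G2=G1=0 -> 000
Step 5: G0=0(const) G1=(0+0>=2)=0 G2=G1=0 -> 000
Step 6: G0=0(const) G1=(0+0>=2)=0 G2=G1=0 -> 000

000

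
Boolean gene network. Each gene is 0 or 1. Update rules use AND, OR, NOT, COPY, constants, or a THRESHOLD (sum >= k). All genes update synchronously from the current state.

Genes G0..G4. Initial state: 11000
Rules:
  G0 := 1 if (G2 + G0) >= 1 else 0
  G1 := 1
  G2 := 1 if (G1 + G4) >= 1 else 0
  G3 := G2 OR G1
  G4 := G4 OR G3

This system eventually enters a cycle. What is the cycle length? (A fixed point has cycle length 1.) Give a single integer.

Answer: 1

Derivation:
Step 0: 11000
Step 1: G0=(0+1>=1)=1 G1=1(const) G2=(1+0>=1)=1 G3=G2|G1=0|1=1 G4=G4|G3=0|0=0 -> 11110
Step 2: G0=(1+1>=1)=1 G1=1(const) G2=(1+0>=1)=1 G3=G2|G1=1|1=1 G4=G4|G3=0|1=1 -> 11111
Step 3: G0=(1+1>=1)=1 G1=1(const) G2=(1+1>=1)=1 G3=G2|G1=1|1=1 G4=G4|G3=1|1=1 -> 11111
State from step 3 equals state from step 2 -> cycle length 1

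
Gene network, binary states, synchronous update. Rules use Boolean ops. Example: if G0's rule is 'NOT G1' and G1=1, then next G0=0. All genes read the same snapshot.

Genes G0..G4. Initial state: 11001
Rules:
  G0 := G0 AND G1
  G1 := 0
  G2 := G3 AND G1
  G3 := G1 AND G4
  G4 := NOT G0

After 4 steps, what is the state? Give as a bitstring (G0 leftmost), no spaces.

Step 1: G0=G0&G1=1&1=1 G1=0(const) G2=G3&G1=0&1=0 G3=G1&G4=1&1=1 G4=NOT G0=NOT 1=0 -> 10010
Step 2: G0=G0&G1=1&0=0 G1=0(const) G2=G3&G1=1&0=0 G3=G1&G4=0&0=0 G4=NOT G0=NOT 1=0 -> 00000
Step 3: G0=G0&G1=0&0=0 G1=0(const) G2=G3&G1=0&0=0 G3=G1&G4=0&0=0 G4=NOT G0=NOT 0=1 -> 00001
Step 4: G0=G0&G1=0&0=0 G1=0(const) G2=G3&G1=0&0=0 G3=G1&G4=0&1=0 G4=NOT G0=NOT 0=1 -> 00001

00001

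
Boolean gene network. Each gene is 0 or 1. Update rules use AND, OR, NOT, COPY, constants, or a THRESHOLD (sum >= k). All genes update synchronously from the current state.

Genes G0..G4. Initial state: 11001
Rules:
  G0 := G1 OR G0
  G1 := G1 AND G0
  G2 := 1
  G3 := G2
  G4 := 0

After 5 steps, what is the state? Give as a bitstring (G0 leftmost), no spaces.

Step 1: G0=G1|G0=1|1=1 G1=G1&G0=1&1=1 G2=1(const) G3=G2=0 G4=0(const) -> 11100
Step 2: G0=G1|G0=1|1=1 G1=G1&G0=1&1=1 G2=1(const) G3=G2=1 G4=0(const) -> 11110
Step 3: G0=G1|G0=1|1=1 G1=G1&G0=1&1=1 G2=1(const) G3=G2=1 G4=0(const) -> 11110
Step 4: G0=G1|G0=1|1=1 G1=G1&G0=1&1=1 G2=1(const) G3=G2=1 G4=0(const) -> 11110
Step 5: G0=G1|G0=1|1=1 G1=G1&G0=1&1=1 G2=1(const) G3=G2=1 G4=0(const) -> 11110

11110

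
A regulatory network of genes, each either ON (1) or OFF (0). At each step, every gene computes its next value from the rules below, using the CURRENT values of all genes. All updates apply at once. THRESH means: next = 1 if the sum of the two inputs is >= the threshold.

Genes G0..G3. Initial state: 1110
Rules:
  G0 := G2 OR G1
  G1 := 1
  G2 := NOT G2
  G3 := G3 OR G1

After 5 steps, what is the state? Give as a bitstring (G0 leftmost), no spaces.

Step 1: G0=G2|G1=1|1=1 G1=1(const) G2=NOT G2=NOT 1=0 G3=G3|G1=0|1=1 -> 1101
Step 2: G0=G2|G1=0|1=1 G1=1(const) G2=NOT G2=NOT 0=1 G3=G3|G1=1|1=1 -> 1111
Step 3: G0=G2|G1=1|1=1 G1=1(const) G2=NOT G2=NOT 1=0 G3=G3|G1=1|1=1 -> 1101
Step 4: G0=G2|G1=0|1=1 G1=1(const) G2=NOT G2=NOT 0=1 G3=G3|G1=1|1=1 -> 1111
Step 5: G0=G2|G1=1|1=1 G1=1(const) G2=NOT G2=NOT 1=0 G3=G3|G1=1|1=1 -> 1101

1101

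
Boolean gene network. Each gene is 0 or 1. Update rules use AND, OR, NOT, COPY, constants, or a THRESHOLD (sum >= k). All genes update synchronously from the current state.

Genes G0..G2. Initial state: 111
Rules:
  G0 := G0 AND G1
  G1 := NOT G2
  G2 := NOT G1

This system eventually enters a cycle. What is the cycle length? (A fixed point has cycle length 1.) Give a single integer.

Step 0: 111
Step 1: G0=G0&G1=1&1=1 G1=NOT G2=NOT 1=0 G2=NOT G1=NOT 1=0 -> 100
Step 2: G0=G0&G1=1&0=0 G1=NOT G2=NOT 0=1 G2=NOT G1=NOT 0=1 -> 011
Step 3: G0=G0&G1=0&1=0 G1=NOT G2=NOT 1=0 G2=NOT G1=NOT 1=0 -> 000
Step 4: G0=G0&G1=0&0=0 G1=NOT G2=NOT 0=1 G2=NOT G1=NOT 0=1 -> 011
State from step 4 equals state from step 2 -> cycle length 2

Answer: 2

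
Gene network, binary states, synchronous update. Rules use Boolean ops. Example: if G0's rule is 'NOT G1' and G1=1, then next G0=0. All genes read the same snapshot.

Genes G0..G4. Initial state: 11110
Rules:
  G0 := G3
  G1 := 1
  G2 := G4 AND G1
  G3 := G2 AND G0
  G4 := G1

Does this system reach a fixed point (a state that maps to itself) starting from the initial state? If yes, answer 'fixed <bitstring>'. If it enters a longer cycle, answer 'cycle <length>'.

Step 0: 11110
Step 1: G0=G3=1 G1=1(const) G2=G4&G1=0&1=0 G3=G2&G0=1&1=1 G4=G1=1 -> 11011
Step 2: G0=G3=1 G1=1(const) G2=G4&G1=1&1=1 G3=G2&G0=0&1=0 G4=G1=1 -> 11101
Step 3: G0=G3=0 G1=1(const) G2=G4&G1=1&1=1 G3=G2&G0=1&1=1 G4=G1=1 -> 01111
Step 4: G0=G3=1 G1=1(const) G2=G4&G1=1&1=1 G3=G2&G0=1&0=0 G4=G1=1 -> 11101
Cycle of length 2 starting at step 2 -> no fixed point

Answer: cycle 2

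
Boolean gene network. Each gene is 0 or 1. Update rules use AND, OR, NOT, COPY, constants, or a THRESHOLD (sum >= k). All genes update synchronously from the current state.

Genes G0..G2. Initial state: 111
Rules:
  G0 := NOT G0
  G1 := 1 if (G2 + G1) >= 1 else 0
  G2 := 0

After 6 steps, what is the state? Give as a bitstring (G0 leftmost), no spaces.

Step 1: G0=NOT G0=NOT 1=0 G1=(1+1>=1)=1 G2=0(const) -> 010
Step 2: G0=NOT G0=NOT 0=1 G1=(0+1>=1)=1 G2=0(const) -> 110
Step 3: G0=NOT G0=NOT 1=0 G1=(0+1>=1)=1 G2=0(const) -> 010
Step 4: G0=NOT G0=NOT 0=1 G1=(0+1>=1)=1 G2=0(const) -> 110
Step 5: G0=NOT G0=NOT 1=0 G1=(0+1>=1)=1 G2=0(const) -> 010
Step 6: G0=NOT G0=NOT 0=1 G1=(0+1>=1)=1 G2=0(const) -> 110

110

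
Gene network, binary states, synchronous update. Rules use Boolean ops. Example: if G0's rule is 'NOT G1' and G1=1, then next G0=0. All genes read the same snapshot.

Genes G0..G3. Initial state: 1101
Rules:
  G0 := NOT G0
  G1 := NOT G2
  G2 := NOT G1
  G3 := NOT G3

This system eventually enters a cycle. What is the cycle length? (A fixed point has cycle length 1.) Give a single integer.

Step 0: 1101
Step 1: G0=NOT G0=NOT 1=0 G1=NOT G2=NOT 0=1 G2=NOT G1=NOT 1=0 G3=NOT G3=NOT 1=0 -> 0100
Step 2: G0=NOT G0=NOT 0=1 G1=NOT G2=NOT 0=1 G2=NOT G1=NOT 1=0 G3=NOT G3=NOT 0=1 -> 1101
State from step 2 equals state from step 0 -> cycle length 2

Answer: 2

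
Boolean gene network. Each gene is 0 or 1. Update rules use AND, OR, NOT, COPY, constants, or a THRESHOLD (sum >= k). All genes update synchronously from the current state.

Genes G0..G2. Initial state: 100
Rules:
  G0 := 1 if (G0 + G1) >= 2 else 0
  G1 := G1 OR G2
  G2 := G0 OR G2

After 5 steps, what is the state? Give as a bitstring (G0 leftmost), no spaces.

Step 1: G0=(1+0>=2)=0 G1=G1|G2=0|0=0 G2=G0|G2=1|0=1 -> 001
Step 2: G0=(0+0>=2)=0 G1=G1|G2=0|1=1 G2=G0|G2=0|1=1 -> 011
Step 3: G0=(0+1>=2)=0 G1=G1|G2=1|1=1 G2=G0|G2=0|1=1 -> 011
Step 4: G0=(0+1>=2)=0 G1=G1|G2=1|1=1 G2=G0|G2=0|1=1 -> 011
Step 5: G0=(0+1>=2)=0 G1=G1|G2=1|1=1 G2=G0|G2=0|1=1 -> 011

011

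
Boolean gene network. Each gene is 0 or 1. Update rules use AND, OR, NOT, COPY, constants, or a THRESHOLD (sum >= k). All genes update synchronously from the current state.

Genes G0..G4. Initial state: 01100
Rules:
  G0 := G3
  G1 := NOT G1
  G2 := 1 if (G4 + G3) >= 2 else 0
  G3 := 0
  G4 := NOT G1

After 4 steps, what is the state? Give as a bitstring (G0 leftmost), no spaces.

Step 1: G0=G3=0 G1=NOT G1=NOT 1=0 G2=(0+0>=2)=0 G3=0(const) G4=NOT G1=NOT 1=0 -> 00000
Step 2: G0=G3=0 G1=NOT G1=NOT 0=1 G2=(0+0>=2)=0 G3=0(const) G4=NOT G1=NOT 0=1 -> 01001
Step 3: G0=G3=0 G1=NOT G1=NOT 1=0 G2=(1+0>=2)=0 G3=0(const) G4=NOT G1=NOT 1=0 -> 00000
Step 4: G0=G3=0 G1=NOT G1=NOT 0=1 G2=(0+0>=2)=0 G3=0(const) G4=NOT G1=NOT 0=1 -> 01001

01001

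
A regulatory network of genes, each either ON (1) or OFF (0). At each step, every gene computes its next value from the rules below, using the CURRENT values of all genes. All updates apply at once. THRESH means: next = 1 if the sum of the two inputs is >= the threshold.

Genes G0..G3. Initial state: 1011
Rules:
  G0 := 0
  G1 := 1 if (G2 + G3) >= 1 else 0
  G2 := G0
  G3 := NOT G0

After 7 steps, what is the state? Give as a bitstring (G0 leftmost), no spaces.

Step 1: G0=0(const) G1=(1+1>=1)=1 G2=G0=1 G3=NOT G0=NOT 1=0 -> 0110
Step 2: G0=0(const) G1=(1+0>=1)=1 G2=G0=0 G3=NOT G0=NOT 0=1 -> 0101
Step 3: G0=0(const) G1=(0+1>=1)=1 G2=G0=0 G3=NOT G0=NOT 0=1 -> 0101
Step 4: G0=0(const) G1=(0+1>=1)=1 G2=G0=0 G3=NOT G0=NOT 0=1 -> 0101
Step 5: G0=0(const) G1=(0+1>=1)=1 G2=G0=0 G3=NOT G0=NOT 0=1 -> 0101
Step 6: G0=0(const) G1=(0+1>=1)=1 G2=G0=0 G3=NOT G0=NOT 0=1 -> 0101
Step 7: G0=0(const) G1=(0+1>=1)=1 G2=G0=0 G3=NOT G0=NOT 0=1 -> 0101

0101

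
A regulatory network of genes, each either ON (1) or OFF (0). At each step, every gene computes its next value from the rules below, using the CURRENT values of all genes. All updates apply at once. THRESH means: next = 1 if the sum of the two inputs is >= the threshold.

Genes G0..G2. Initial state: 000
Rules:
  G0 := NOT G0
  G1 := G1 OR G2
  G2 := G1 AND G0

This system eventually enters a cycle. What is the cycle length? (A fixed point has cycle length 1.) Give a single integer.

Answer: 2

Derivation:
Step 0: 000
Step 1: G0=NOT G0=NOT 0=1 G1=G1|G2=0|0=0 G2=G1&G0=0&0=0 -> 100
Step 2: G0=NOT G0=NOT 1=0 G1=G1|G2=0|0=0 G2=G1&G0=0&1=0 -> 000
State from step 2 equals state from step 0 -> cycle length 2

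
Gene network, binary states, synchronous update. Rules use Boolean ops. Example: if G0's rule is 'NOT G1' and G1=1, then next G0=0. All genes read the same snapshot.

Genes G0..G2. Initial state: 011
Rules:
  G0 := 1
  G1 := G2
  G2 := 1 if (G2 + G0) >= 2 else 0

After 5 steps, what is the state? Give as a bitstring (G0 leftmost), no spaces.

Step 1: G0=1(const) G1=G2=1 G2=(1+0>=2)=0 -> 110
Step 2: G0=1(const) G1=G2=0 G2=(0+1>=2)=0 -> 100
Step 3: G0=1(const) G1=G2=0 G2=(0+1>=2)=0 -> 100
Step 4: G0=1(const) G1=G2=0 G2=(0+1>=2)=0 -> 100
Step 5: G0=1(const) G1=G2=0 G2=(0+1>=2)=0 -> 100

100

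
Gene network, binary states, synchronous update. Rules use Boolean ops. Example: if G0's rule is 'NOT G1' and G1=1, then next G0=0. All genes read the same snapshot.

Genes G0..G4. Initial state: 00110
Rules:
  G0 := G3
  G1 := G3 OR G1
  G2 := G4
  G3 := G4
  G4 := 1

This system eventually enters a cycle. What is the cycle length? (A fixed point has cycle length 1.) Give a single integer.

Step 0: 00110
Step 1: G0=G3=1 G1=G3|G1=1|0=1 G2=G4=0 G3=G4=0 G4=1(const) -> 11001
Step 2: G0=G3=0 G1=G3|G1=0|1=1 G2=G4=1 G3=G4=1 G4=1(const) -> 01111
Step 3: G0=G3=1 G1=G3|G1=1|1=1 G2=G4=1 G3=G4=1 G4=1(const) -> 11111
Step 4: G0=G3=1 G1=G3|G1=1|1=1 G2=G4=1 G3=G4=1 G4=1(const) -> 11111
State from step 4 equals state from step 3 -> cycle length 1

Answer: 1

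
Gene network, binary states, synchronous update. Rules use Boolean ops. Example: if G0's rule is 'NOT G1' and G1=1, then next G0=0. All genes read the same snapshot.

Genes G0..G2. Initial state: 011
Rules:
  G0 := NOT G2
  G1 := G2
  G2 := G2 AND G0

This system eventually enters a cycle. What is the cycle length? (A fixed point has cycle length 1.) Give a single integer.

Answer: 1

Derivation:
Step 0: 011
Step 1: G0=NOT G2=NOT 1=0 G1=G2=1 G2=G2&G0=1&0=0 -> 010
Step 2: G0=NOT G2=NOT 0=1 G1=G2=0 G2=G2&G0=0&0=0 -> 100
Step 3: G0=NOT G2=NOT 0=1 G1=G2=0 G2=G2&G0=0&1=0 -> 100
State from step 3 equals state from step 2 -> cycle length 1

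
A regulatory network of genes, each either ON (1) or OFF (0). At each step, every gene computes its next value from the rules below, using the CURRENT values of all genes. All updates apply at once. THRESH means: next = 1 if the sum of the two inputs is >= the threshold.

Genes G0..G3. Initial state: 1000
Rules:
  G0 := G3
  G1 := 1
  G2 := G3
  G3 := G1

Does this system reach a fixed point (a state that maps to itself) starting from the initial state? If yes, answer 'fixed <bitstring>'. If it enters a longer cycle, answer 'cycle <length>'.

Answer: fixed 1111

Derivation:
Step 0: 1000
Step 1: G0=G3=0 G1=1(const) G2=G3=0 G3=G1=0 -> 0100
Step 2: G0=G3=0 G1=1(const) G2=G3=0 G3=G1=1 -> 0101
Step 3: G0=G3=1 G1=1(const) G2=G3=1 G3=G1=1 -> 1111
Step 4: G0=G3=1 G1=1(const) G2=G3=1 G3=G1=1 -> 1111
Fixed point reached at step 3: 1111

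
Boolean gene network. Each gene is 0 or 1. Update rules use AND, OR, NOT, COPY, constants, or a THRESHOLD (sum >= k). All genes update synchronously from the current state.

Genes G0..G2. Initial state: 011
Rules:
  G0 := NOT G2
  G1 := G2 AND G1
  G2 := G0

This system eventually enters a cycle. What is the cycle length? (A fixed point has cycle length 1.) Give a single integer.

Answer: 4

Derivation:
Step 0: 011
Step 1: G0=NOT G2=NOT 1=0 G1=G2&G1=1&1=1 G2=G0=0 -> 010
Step 2: G0=NOT G2=NOT 0=1 G1=G2&G1=0&1=0 G2=G0=0 -> 100
Step 3: G0=NOT G2=NOT 0=1 G1=G2&G1=0&0=0 G2=G0=1 -> 101
Step 4: G0=NOT G2=NOT 1=0 G1=G2&G1=1&0=0 G2=G0=1 -> 001
Step 5: G0=NOT G2=NOT 1=0 G1=G2&G1=1&0=0 G2=G0=0 -> 000
Step 6: G0=NOT G2=NOT 0=1 G1=G2&G1=0&0=0 G2=G0=0 -> 100
State from step 6 equals state from step 2 -> cycle length 4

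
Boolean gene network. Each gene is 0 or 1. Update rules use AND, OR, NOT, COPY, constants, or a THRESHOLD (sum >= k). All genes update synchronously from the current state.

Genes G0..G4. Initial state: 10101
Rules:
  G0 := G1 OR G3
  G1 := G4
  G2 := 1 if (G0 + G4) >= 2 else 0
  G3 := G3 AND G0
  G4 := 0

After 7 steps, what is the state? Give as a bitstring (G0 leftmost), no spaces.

Step 1: G0=G1|G3=0|0=0 G1=G4=1 G2=(1+1>=2)=1 G3=G3&G0=0&1=0 G4=0(const) -> 01100
Step 2: G0=G1|G3=1|0=1 G1=G4=0 G2=(0+0>=2)=0 G3=G3&G0=0&0=0 G4=0(const) -> 10000
Step 3: G0=G1|G3=0|0=0 G1=G4=0 G2=(1+0>=2)=0 G3=G3&G0=0&1=0 G4=0(const) -> 00000
Step 4: G0=G1|G3=0|0=0 G1=G4=0 G2=(0+0>=2)=0 G3=G3&G0=0&0=0 G4=0(const) -> 00000
Step 5: G0=G1|G3=0|0=0 G1=G4=0 G2=(0+0>=2)=0 G3=G3&G0=0&0=0 G4=0(const) -> 00000
Step 6: G0=G1|G3=0|0=0 G1=G4=0 G2=(0+0>=2)=0 G3=G3&G0=0&0=0 G4=0(const) -> 00000
Step 7: G0=G1|G3=0|0=0 G1=G4=0 G2=(0+0>=2)=0 G3=G3&G0=0&0=0 G4=0(const) -> 00000

00000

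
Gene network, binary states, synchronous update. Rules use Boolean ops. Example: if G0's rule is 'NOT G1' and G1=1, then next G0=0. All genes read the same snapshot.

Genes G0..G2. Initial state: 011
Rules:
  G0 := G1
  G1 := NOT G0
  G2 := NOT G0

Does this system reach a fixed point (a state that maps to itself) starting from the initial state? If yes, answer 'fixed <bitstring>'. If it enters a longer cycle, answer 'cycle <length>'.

Answer: cycle 4

Derivation:
Step 0: 011
Step 1: G0=G1=1 G1=NOT G0=NOT 0=1 G2=NOT G0=NOT 0=1 -> 111
Step 2: G0=G1=1 G1=NOT G0=NOT 1=0 G2=NOT G0=NOT 1=0 -> 100
Step 3: G0=G1=0 G1=NOT G0=NOT 1=0 G2=NOT G0=NOT 1=0 -> 000
Step 4: G0=G1=0 G1=NOT G0=NOT 0=1 G2=NOT G0=NOT 0=1 -> 011
Cycle of length 4 starting at step 0 -> no fixed point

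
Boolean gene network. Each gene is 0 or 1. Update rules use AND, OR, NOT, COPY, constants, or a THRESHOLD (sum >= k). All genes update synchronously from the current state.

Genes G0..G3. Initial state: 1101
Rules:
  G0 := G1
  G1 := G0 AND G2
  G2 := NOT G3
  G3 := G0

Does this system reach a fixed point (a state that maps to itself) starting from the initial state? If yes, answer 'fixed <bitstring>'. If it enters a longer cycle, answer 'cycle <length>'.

Answer: fixed 0010

Derivation:
Step 0: 1101
Step 1: G0=G1=1 G1=G0&G2=1&0=0 G2=NOT G3=NOT 1=0 G3=G0=1 -> 1001
Step 2: G0=G1=0 G1=G0&G2=1&0=0 G2=NOT G3=NOT 1=0 G3=G0=1 -> 0001
Step 3: G0=G1=0 G1=G0&G2=0&0=0 G2=NOT G3=NOT 1=0 G3=G0=0 -> 0000
Step 4: G0=G1=0 G1=G0&G2=0&0=0 G2=NOT G3=NOT 0=1 G3=G0=0 -> 0010
Step 5: G0=G1=0 G1=G0&G2=0&1=0 G2=NOT G3=NOT 0=1 G3=G0=0 -> 0010
Fixed point reached at step 4: 0010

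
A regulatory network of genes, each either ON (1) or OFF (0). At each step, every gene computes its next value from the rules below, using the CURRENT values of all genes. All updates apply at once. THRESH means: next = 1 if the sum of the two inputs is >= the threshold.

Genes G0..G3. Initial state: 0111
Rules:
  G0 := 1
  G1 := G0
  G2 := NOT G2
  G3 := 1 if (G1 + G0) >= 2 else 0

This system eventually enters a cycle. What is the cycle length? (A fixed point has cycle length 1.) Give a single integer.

Answer: 2

Derivation:
Step 0: 0111
Step 1: G0=1(const) G1=G0=0 G2=NOT G2=NOT 1=0 G3=(1+0>=2)=0 -> 1000
Step 2: G0=1(const) G1=G0=1 G2=NOT G2=NOT 0=1 G3=(0+1>=2)=0 -> 1110
Step 3: G0=1(const) G1=G0=1 G2=NOT G2=NOT 1=0 G3=(1+1>=2)=1 -> 1101
Step 4: G0=1(const) G1=G0=1 G2=NOT G2=NOT 0=1 G3=(1+1>=2)=1 -> 1111
Step 5: G0=1(const) G1=G0=1 G2=NOT G2=NOT 1=0 G3=(1+1>=2)=1 -> 1101
State from step 5 equals state from step 3 -> cycle length 2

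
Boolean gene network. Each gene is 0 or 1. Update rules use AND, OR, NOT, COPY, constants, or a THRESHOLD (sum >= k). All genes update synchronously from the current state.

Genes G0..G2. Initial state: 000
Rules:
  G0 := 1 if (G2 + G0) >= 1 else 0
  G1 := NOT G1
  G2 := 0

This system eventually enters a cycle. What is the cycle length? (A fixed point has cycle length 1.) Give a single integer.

Answer: 2

Derivation:
Step 0: 000
Step 1: G0=(0+0>=1)=0 G1=NOT G1=NOT 0=1 G2=0(const) -> 010
Step 2: G0=(0+0>=1)=0 G1=NOT G1=NOT 1=0 G2=0(const) -> 000
State from step 2 equals state from step 0 -> cycle length 2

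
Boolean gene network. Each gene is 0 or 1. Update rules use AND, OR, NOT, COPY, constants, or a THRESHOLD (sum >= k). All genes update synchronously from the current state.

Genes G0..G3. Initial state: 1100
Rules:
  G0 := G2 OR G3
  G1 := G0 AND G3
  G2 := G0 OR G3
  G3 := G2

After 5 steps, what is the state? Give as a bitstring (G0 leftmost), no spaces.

Step 1: G0=G2|G3=0|0=0 G1=G0&G3=1&0=0 G2=G0|G3=1|0=1 G3=G2=0 -> 0010
Step 2: G0=G2|G3=1|0=1 G1=G0&G3=0&0=0 G2=G0|G3=0|0=0 G3=G2=1 -> 1001
Step 3: G0=G2|G3=0|1=1 G1=G0&G3=1&1=1 G2=G0|G3=1|1=1 G3=G2=0 -> 1110
Step 4: G0=G2|G3=1|0=1 G1=G0&G3=1&0=0 G2=G0|G3=1|0=1 G3=G2=1 -> 1011
Step 5: G0=G2|G3=1|1=1 G1=G0&G3=1&1=1 G2=G0|G3=1|1=1 G3=G2=1 -> 1111

1111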